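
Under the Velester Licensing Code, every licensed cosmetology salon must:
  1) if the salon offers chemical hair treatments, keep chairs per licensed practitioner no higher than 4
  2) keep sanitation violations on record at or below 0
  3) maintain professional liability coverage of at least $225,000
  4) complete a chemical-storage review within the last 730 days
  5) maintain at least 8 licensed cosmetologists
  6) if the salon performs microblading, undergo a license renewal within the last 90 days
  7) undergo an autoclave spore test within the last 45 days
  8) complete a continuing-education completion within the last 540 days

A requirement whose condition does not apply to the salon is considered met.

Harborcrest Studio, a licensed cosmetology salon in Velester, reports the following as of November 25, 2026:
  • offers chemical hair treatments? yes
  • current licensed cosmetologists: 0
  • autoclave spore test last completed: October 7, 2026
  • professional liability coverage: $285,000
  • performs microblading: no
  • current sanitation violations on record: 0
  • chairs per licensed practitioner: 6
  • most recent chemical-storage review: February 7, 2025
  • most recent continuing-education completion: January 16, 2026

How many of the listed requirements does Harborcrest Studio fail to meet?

1. condition 'offers chemical hair treatments' holds; chairs per licensed practitioner 6 > 4 → not met
2. sanitation violations on record 0 ≤ 0 → met
3. professional liability coverage $285,000 ≥ $225,000 → met
4. chemical-storage review 656 days ago vs limit 730 → met
5. licensed cosmetologists 0 < 8 → not met
6. condition 'performs microblading' does not hold → requirement n/a → met
7. autoclave spore test 49 days ago vs limit 45 → not met
8. continuing-education completion 313 days ago vs limit 540 → met
Not met: 3 of 8

3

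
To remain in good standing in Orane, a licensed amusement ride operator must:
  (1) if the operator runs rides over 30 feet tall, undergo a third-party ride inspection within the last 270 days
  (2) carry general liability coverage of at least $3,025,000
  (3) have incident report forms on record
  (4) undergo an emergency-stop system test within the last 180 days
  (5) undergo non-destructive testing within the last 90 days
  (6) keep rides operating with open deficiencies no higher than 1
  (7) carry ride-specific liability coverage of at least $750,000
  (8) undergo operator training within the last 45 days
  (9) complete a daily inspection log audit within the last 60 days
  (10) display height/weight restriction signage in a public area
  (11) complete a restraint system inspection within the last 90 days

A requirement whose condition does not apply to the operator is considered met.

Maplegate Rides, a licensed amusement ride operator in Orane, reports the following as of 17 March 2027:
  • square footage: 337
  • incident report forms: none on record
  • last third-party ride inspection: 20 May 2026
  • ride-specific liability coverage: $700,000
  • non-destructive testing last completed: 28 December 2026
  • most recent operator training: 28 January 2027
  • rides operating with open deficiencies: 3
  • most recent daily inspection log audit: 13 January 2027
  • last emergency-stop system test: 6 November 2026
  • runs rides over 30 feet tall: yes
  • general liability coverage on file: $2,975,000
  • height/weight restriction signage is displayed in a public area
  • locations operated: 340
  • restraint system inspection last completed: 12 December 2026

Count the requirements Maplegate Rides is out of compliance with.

1. condition 'runs rides over 30 feet tall' holds; third-party ride inspection 301 days ago vs limit 270 → not met
2. general liability coverage $2,975,000 < $3,025,000 → not met
3. incident report forms absent → not met
4. emergency-stop system test 131 days ago vs limit 180 → met
5. non-destructive testing 79 days ago vs limit 90 → met
6. rides operating with open deficiencies 3 > 1 → not met
7. ride-specific liability coverage $700,000 < $750,000 → not met
8. operator training 48 days ago vs limit 45 → not met
9. daily inspection log audit 63 days ago vs limit 60 → not met
10. height/weight restriction signage present → met
11. restraint system inspection 95 days ago vs limit 90 → not met
Not met: 8 of 11

8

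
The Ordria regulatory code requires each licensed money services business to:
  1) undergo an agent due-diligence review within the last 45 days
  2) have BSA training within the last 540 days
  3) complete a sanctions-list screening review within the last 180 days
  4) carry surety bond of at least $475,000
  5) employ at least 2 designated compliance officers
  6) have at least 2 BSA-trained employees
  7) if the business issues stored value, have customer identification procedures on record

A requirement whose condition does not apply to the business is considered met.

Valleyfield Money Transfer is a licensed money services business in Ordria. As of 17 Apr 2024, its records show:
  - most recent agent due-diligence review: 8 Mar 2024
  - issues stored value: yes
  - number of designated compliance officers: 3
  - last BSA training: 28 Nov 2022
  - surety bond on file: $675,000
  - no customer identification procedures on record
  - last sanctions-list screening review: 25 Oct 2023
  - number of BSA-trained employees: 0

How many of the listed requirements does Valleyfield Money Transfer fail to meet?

2

1. agent due-diligence review 40 days ago vs limit 45 → met
2. BSA training 506 days ago vs limit 540 → met
3. sanctions-list screening review 175 days ago vs limit 180 → met
4. surety bond $675,000 ≥ $475,000 → met
5. designated compliance officers 3 ≥ 2 → met
6. BSA-trained employees 0 < 2 → not met
7. condition 'issues stored value' holds; customer identification procedures absent → not met
Not met: 2 of 7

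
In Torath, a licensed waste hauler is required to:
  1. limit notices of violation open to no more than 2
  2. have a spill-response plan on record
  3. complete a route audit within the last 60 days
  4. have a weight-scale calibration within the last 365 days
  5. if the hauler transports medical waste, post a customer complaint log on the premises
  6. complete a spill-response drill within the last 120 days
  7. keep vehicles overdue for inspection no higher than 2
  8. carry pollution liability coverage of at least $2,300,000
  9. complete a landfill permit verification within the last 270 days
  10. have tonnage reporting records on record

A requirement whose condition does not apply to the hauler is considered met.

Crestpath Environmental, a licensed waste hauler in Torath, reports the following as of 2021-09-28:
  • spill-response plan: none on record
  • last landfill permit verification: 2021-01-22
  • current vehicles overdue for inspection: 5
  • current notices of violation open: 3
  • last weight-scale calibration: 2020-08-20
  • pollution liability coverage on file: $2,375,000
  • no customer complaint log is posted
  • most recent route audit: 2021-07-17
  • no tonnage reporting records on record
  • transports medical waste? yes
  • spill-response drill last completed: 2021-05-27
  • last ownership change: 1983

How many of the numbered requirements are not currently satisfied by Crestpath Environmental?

8

1. notices of violation open 3 > 2 → not met
2. spill-response plan absent → not met
3. route audit 73 days ago vs limit 60 → not met
4. weight-scale calibration 404 days ago vs limit 365 → not met
5. condition 'transports medical waste' holds; customer complaint log absent → not met
6. spill-response drill 124 days ago vs limit 120 → not met
7. vehicles overdue for inspection 5 > 2 → not met
8. pollution liability coverage $2,375,000 ≥ $2,300,000 → met
9. landfill permit verification 249 days ago vs limit 270 → met
10. tonnage reporting records absent → not met
Not met: 8 of 10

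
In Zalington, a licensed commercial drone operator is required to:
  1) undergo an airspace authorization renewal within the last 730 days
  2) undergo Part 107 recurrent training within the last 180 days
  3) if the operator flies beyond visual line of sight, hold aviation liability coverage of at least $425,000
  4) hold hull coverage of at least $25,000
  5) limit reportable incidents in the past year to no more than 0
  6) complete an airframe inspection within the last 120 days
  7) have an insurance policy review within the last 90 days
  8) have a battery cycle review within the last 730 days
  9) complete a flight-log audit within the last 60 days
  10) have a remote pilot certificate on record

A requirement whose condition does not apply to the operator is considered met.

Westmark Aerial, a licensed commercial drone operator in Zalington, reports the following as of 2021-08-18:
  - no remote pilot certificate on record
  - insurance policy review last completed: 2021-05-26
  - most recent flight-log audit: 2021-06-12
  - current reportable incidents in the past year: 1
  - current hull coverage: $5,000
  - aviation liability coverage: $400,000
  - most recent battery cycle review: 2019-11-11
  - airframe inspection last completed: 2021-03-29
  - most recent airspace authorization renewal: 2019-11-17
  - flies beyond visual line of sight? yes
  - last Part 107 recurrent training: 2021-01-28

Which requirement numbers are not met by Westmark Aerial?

1. airspace authorization renewal 640 days ago vs limit 730 → met
2. Part 107 recurrent training 202 days ago vs limit 180 → not met
3. condition 'flies beyond visual line of sight' holds; aviation liability coverage $400,000 < $425,000 → not met
4. hull coverage $5,000 < $25,000 → not met
5. reportable incidents in the past year 1 > 0 → not met
6. airframe inspection 142 days ago vs limit 120 → not met
7. insurance policy review 84 days ago vs limit 90 → met
8. battery cycle review 646 days ago vs limit 730 → met
9. flight-log audit 67 days ago vs limit 60 → not met
10. remote pilot certificate absent → not met
Not met: 2, 3, 4, 5, 6, 9, 10

2, 3, 4, 5, 6, 9, 10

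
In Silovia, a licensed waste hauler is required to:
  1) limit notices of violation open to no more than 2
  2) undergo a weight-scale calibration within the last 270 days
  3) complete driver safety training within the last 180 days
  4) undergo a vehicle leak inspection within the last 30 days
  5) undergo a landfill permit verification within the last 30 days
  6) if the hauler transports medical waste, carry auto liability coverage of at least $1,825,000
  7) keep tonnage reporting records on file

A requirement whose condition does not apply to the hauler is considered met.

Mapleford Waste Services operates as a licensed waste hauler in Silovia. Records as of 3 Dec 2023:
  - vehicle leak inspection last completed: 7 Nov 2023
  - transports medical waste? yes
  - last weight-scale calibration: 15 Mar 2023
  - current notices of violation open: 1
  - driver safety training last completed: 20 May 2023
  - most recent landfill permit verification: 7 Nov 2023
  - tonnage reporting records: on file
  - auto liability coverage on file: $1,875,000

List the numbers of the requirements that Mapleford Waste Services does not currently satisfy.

1. notices of violation open 1 ≤ 2 → met
2. weight-scale calibration 263 days ago vs limit 270 → met
3. driver safety training 197 days ago vs limit 180 → not met
4. vehicle leak inspection 26 days ago vs limit 30 → met
5. landfill permit verification 26 days ago vs limit 30 → met
6. condition 'transports medical waste' holds; auto liability coverage $1,875,000 ≥ $1,825,000 → met
7. tonnage reporting records present → met
Not met: 3

3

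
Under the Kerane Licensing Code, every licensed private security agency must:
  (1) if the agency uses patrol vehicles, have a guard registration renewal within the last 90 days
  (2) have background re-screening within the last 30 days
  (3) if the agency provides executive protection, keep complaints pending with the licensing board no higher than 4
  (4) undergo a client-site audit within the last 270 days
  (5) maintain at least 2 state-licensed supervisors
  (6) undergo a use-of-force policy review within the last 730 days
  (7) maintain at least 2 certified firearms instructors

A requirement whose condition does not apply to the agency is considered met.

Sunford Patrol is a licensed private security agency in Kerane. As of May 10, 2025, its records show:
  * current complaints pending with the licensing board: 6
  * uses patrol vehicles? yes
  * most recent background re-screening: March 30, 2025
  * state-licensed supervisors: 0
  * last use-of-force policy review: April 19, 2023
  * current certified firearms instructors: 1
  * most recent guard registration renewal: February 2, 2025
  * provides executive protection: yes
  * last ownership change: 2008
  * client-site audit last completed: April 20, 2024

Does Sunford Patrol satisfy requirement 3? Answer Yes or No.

No

3. condition 'provides executive protection' holds; complaints pending with the licensing board 6 > 4 → not met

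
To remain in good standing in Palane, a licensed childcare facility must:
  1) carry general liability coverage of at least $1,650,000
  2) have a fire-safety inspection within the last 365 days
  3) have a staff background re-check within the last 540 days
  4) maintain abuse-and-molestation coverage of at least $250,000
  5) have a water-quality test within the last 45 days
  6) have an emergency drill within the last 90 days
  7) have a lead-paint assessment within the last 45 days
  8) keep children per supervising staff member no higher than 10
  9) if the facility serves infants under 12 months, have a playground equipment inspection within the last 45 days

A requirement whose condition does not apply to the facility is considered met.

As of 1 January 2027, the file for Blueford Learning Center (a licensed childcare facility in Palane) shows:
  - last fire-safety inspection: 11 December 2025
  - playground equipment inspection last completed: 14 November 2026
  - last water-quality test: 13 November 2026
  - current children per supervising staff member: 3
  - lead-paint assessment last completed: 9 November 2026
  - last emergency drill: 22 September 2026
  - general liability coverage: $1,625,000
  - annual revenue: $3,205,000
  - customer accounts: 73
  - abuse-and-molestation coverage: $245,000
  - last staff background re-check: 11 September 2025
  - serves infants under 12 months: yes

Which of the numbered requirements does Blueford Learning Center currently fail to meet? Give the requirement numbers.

1. general liability coverage $1,625,000 < $1,650,000 → not met
2. fire-safety inspection 386 days ago vs limit 365 → not met
3. staff background re-check 477 days ago vs limit 540 → met
4. abuse-and-molestation coverage $245,000 < $250,000 → not met
5. water-quality test 49 days ago vs limit 45 → not met
6. emergency drill 101 days ago vs limit 90 → not met
7. lead-paint assessment 53 days ago vs limit 45 → not met
8. children per supervising staff member 3 ≤ 10 → met
9. condition 'serves infants under 12 months' holds; playground equipment inspection 48 days ago vs limit 45 → not met
Not met: 1, 2, 4, 5, 6, 7, 9

1, 2, 4, 5, 6, 7, 9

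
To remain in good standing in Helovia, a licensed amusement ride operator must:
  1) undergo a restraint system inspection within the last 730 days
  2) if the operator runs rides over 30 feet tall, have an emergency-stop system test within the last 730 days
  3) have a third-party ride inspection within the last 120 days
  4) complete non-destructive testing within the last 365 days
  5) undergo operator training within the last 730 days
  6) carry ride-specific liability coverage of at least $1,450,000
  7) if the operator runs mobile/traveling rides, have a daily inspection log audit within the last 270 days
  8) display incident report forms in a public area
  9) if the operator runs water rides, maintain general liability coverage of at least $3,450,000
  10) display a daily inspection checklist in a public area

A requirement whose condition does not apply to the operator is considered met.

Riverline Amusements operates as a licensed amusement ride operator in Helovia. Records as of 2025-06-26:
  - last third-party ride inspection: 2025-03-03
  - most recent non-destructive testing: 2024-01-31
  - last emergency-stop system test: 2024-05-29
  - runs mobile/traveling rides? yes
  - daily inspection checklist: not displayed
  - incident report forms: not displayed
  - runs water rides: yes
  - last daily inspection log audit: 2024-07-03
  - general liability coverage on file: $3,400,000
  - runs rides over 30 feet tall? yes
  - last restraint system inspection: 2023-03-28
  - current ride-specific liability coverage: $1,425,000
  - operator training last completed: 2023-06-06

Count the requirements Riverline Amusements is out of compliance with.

8

1. restraint system inspection 821 days ago vs limit 730 → not met
2. condition 'runs rides over 30 feet tall' holds; emergency-stop system test 393 days ago vs limit 730 → met
3. third-party ride inspection 115 days ago vs limit 120 → met
4. non-destructive testing 512 days ago vs limit 365 → not met
5. operator training 751 days ago vs limit 730 → not met
6. ride-specific liability coverage $1,425,000 < $1,450,000 → not met
7. condition 'runs mobile/traveling rides' holds; daily inspection log audit 358 days ago vs limit 270 → not met
8. incident report forms absent → not met
9. condition 'runs water rides' holds; general liability coverage $3,400,000 < $3,450,000 → not met
10. daily inspection checklist absent → not met
Not met: 8 of 10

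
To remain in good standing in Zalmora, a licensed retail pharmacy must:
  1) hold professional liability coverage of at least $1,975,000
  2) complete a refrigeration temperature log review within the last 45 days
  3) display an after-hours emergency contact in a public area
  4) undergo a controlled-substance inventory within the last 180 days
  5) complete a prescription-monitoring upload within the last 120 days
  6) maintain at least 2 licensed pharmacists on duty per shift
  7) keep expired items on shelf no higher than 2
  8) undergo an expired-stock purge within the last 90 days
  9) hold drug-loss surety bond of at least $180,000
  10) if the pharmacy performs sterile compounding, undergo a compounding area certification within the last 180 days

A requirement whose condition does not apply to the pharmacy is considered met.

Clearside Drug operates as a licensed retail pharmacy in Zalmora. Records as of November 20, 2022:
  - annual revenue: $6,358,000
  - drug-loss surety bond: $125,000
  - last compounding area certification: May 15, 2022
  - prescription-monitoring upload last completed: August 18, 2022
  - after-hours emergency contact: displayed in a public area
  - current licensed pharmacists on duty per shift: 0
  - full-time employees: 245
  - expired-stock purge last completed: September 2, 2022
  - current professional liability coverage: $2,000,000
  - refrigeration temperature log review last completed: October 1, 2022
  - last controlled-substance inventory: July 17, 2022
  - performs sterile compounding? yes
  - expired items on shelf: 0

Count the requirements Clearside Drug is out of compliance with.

1. professional liability coverage $2,000,000 ≥ $1,975,000 → met
2. refrigeration temperature log review 50 days ago vs limit 45 → not met
3. after-hours emergency contact present → met
4. controlled-substance inventory 126 days ago vs limit 180 → met
5. prescription-monitoring upload 94 days ago vs limit 120 → met
6. licensed pharmacists on duty per shift 0 < 2 → not met
7. expired items on shelf 0 ≤ 2 → met
8. expired-stock purge 79 days ago vs limit 90 → met
9. drug-loss surety bond $125,000 < $180,000 → not met
10. condition 'performs sterile compounding' holds; compounding area certification 189 days ago vs limit 180 → not met
Not met: 4 of 10

4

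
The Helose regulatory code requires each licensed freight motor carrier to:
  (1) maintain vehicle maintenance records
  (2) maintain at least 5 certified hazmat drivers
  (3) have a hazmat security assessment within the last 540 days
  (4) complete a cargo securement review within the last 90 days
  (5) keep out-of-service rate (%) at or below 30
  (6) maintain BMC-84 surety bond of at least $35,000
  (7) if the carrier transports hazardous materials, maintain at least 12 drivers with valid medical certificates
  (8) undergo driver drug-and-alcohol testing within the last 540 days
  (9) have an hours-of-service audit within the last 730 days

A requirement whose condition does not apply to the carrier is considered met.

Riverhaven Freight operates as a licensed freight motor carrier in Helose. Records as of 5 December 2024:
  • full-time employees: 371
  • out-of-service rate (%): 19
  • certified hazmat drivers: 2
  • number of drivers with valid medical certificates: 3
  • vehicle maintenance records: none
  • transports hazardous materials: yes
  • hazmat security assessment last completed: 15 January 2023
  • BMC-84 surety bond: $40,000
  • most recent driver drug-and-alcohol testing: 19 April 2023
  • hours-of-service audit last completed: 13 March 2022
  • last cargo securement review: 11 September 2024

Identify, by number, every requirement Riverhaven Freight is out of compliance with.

1. vehicle maintenance records absent → not met
2. certified hazmat drivers 2 < 5 → not met
3. hazmat security assessment 690 days ago vs limit 540 → not met
4. cargo securement review 85 days ago vs limit 90 → met
5. out-of-service rate (%) 19 ≤ 30 → met
6. BMC-84 surety bond $40,000 ≥ $35,000 → met
7. condition 'transports hazardous materials' holds; drivers with valid medical certificates 3 < 12 → not met
8. driver drug-and-alcohol testing 596 days ago vs limit 540 → not met
9. hours-of-service audit 998 days ago vs limit 730 → not met
Not met: 1, 2, 3, 7, 8, 9

1, 2, 3, 7, 8, 9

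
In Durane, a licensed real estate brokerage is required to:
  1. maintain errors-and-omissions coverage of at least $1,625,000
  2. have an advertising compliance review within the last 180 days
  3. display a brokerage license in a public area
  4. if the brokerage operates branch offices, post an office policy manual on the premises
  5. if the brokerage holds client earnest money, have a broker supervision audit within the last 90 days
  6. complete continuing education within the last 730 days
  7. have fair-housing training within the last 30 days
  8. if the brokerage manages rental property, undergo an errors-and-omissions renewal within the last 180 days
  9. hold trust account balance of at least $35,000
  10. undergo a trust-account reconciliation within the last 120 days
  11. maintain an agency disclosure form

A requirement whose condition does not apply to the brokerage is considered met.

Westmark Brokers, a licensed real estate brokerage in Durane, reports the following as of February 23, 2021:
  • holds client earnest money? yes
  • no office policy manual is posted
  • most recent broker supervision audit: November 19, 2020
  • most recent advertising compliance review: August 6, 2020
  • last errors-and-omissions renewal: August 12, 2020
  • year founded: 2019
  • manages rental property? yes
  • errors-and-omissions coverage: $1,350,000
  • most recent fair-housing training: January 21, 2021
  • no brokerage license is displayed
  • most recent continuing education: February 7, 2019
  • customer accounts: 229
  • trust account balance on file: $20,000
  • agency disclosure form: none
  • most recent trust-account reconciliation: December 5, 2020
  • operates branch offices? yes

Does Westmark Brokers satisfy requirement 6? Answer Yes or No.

No

6. continuing education 747 days ago vs limit 730 → not met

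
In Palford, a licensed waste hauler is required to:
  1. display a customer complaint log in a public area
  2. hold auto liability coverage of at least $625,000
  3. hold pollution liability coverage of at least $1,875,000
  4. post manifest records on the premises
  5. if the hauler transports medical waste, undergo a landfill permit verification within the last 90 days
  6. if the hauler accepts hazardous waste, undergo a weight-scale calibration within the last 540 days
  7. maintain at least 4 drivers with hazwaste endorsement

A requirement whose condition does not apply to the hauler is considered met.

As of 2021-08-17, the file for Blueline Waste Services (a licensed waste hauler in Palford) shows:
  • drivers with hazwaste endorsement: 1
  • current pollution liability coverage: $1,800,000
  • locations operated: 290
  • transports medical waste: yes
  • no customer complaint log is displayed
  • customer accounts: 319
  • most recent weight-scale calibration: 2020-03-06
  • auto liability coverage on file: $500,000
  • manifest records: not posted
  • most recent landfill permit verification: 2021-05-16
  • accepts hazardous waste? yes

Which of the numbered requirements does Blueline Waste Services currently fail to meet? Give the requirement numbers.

1. customer complaint log absent → not met
2. auto liability coverage $500,000 < $625,000 → not met
3. pollution liability coverage $1,800,000 < $1,875,000 → not met
4. manifest records absent → not met
5. condition 'transports medical waste' holds; landfill permit verification 93 days ago vs limit 90 → not met
6. condition 'accepts hazardous waste' holds; weight-scale calibration 529 days ago vs limit 540 → met
7. drivers with hazwaste endorsement 1 < 4 → not met
Not met: 1, 2, 3, 4, 5, 7

1, 2, 3, 4, 5, 7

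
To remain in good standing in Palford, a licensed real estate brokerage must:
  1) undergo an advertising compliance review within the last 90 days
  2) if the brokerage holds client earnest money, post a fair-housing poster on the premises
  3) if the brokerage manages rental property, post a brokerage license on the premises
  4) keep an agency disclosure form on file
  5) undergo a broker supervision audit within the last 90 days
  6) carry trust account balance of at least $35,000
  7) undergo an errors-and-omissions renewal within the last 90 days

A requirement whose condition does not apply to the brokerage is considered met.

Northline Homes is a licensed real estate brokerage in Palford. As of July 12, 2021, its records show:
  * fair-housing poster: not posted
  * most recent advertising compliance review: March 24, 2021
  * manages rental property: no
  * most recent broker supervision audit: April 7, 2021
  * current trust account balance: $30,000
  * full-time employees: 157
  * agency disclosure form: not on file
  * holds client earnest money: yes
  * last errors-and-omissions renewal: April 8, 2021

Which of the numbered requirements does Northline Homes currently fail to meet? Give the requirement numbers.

1, 2, 4, 5, 6, 7

1. advertising compliance review 110 days ago vs limit 90 → not met
2. condition 'holds client earnest money' holds; fair-housing poster absent → not met
3. condition 'manages rental property' does not hold → requirement n/a → met
4. agency disclosure form absent → not met
5. broker supervision audit 96 days ago vs limit 90 → not met
6. trust account balance $30,000 < $35,000 → not met
7. errors-and-omissions renewal 95 days ago vs limit 90 → not met
Not met: 1, 2, 4, 5, 6, 7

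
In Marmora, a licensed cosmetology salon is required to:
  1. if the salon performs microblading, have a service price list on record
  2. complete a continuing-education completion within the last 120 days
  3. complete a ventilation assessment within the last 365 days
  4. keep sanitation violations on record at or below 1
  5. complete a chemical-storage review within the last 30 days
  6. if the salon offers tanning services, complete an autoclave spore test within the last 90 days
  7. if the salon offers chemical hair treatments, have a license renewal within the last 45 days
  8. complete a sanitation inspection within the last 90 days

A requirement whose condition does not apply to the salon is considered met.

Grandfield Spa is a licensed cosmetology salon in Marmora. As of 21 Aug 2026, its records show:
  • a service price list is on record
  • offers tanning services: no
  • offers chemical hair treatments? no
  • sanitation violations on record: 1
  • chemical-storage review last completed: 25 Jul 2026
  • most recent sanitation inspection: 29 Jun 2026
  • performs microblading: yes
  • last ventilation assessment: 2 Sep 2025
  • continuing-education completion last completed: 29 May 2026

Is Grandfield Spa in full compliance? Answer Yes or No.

1. condition 'performs microblading' holds; service price list present → met
2. continuing-education completion 84 days ago vs limit 120 → met
3. ventilation assessment 353 days ago vs limit 365 → met
4. sanitation violations on record 1 ≤ 1 → met
5. chemical-storage review 27 days ago vs limit 30 → met
6. condition 'offers tanning services' does not hold → requirement n/a → met
7. condition 'offers chemical hair treatments' does not hold → requirement n/a → met
8. sanitation inspection 53 days ago vs limit 90 → met
All met.

Yes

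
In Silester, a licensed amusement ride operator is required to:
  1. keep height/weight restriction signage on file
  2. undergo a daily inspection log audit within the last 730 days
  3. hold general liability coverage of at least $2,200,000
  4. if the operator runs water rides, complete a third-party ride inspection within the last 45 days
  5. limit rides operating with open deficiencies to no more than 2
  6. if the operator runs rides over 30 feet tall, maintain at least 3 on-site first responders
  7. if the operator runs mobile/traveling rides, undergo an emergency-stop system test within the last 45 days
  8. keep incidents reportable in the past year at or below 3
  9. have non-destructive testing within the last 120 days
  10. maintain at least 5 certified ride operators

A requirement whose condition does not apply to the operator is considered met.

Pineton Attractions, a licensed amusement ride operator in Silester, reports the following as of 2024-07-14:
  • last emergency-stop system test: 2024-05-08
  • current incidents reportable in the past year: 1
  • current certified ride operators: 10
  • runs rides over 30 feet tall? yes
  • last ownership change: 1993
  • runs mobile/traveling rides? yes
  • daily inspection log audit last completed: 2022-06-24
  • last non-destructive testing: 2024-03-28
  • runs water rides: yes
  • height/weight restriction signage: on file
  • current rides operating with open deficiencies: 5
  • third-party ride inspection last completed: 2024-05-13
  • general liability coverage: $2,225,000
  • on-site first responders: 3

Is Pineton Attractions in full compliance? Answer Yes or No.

No

1. height/weight restriction signage present → met
2. daily inspection log audit 751 days ago vs limit 730 → not met
3. general liability coverage $2,225,000 ≥ $2,200,000 → met
4. condition 'runs water rides' holds; third-party ride inspection 62 days ago vs limit 45 → not met
5. rides operating with open deficiencies 5 > 2 → not met
6. condition 'runs rides over 30 feet tall' holds; on-site first responders 3 ≥ 3 → met
7. condition 'runs mobile/traveling rides' holds; emergency-stop system test 67 days ago vs limit 45 → not met
8. incidents reportable in the past year 1 ≤ 3 → met
9. non-destructive testing 108 days ago vs limit 120 → met
10. certified ride operators 10 ≥ 5 → met
Not met: 2, 4, 5, 7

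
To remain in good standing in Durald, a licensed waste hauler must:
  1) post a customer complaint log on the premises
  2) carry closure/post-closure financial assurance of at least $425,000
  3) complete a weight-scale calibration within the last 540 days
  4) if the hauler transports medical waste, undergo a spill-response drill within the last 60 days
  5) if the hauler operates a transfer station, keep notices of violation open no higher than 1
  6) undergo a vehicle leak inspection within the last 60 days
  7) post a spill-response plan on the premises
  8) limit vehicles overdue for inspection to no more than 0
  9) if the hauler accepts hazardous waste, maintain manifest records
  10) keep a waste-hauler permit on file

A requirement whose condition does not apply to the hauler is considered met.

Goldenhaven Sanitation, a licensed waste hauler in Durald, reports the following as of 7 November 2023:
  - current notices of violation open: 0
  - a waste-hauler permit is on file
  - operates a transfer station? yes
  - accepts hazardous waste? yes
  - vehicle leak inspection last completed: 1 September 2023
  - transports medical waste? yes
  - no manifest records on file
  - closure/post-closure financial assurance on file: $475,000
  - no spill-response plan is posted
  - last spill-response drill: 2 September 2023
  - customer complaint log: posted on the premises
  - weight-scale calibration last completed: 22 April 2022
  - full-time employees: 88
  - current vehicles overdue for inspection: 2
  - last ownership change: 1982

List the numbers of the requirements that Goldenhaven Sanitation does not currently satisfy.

1. customer complaint log present → met
2. closure/post-closure financial assurance $475,000 ≥ $425,000 → met
3. weight-scale calibration 564 days ago vs limit 540 → not met
4. condition 'transports medical waste' holds; spill-response drill 66 days ago vs limit 60 → not met
5. condition 'operates a transfer station' holds; notices of violation open 0 ≤ 1 → met
6. vehicle leak inspection 67 days ago vs limit 60 → not met
7. spill-response plan absent → not met
8. vehicles overdue for inspection 2 > 0 → not met
9. condition 'accepts hazardous waste' holds; manifest records absent → not met
10. waste-hauler permit present → met
Not met: 3, 4, 6, 7, 8, 9

3, 4, 6, 7, 8, 9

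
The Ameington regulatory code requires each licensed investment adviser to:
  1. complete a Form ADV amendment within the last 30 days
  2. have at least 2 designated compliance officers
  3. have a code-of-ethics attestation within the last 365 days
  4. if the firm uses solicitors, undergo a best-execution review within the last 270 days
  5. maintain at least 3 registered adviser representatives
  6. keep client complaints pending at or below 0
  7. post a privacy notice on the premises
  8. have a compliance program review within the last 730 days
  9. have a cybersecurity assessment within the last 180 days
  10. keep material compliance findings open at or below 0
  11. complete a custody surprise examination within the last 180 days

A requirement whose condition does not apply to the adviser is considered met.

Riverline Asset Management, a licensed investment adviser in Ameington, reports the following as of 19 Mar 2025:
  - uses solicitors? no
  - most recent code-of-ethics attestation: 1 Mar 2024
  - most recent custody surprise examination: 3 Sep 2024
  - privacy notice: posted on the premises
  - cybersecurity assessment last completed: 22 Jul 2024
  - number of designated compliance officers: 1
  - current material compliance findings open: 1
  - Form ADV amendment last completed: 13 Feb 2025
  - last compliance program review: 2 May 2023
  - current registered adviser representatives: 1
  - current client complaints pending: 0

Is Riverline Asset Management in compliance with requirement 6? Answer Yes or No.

Yes

6. client complaints pending 0 ≤ 0 → met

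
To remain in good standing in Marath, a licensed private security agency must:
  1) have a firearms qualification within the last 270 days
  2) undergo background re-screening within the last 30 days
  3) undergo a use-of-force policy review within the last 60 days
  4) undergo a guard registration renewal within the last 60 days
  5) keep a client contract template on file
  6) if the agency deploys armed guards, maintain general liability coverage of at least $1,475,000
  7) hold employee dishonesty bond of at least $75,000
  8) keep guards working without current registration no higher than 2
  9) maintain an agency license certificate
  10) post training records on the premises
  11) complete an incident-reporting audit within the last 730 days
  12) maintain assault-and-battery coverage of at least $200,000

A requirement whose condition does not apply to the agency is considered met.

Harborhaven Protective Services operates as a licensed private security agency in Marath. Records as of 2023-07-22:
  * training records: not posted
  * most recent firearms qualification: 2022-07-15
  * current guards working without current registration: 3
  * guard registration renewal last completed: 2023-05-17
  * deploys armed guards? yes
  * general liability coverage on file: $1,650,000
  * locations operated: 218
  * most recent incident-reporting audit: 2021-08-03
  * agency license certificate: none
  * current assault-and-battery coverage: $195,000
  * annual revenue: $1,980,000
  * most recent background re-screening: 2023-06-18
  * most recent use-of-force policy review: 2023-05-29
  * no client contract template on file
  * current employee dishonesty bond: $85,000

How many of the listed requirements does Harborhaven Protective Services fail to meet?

1. firearms qualification 372 days ago vs limit 270 → not met
2. background re-screening 34 days ago vs limit 30 → not met
3. use-of-force policy review 54 days ago vs limit 60 → met
4. guard registration renewal 66 days ago vs limit 60 → not met
5. client contract template absent → not met
6. condition 'deploys armed guards' holds; general liability coverage $1,650,000 ≥ $1,475,000 → met
7. employee dishonesty bond $85,000 ≥ $75,000 → met
8. guards working without current registration 3 > 2 → not met
9. agency license certificate absent → not met
10. training records absent → not met
11. incident-reporting audit 718 days ago vs limit 730 → met
12. assault-and-battery coverage $195,000 < $200,000 → not met
Not met: 8 of 12

8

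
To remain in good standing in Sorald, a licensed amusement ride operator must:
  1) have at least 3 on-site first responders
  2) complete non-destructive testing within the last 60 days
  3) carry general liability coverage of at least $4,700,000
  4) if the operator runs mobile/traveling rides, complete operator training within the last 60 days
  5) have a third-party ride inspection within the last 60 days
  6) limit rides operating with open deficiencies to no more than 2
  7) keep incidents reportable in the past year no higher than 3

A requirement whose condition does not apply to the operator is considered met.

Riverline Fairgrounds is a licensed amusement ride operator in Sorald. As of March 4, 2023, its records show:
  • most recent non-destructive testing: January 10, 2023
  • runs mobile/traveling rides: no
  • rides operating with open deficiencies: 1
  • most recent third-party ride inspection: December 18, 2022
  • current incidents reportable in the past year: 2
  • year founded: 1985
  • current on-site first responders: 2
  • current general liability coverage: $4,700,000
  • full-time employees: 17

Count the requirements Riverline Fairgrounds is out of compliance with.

1. on-site first responders 2 < 3 → not met
2. non-destructive testing 53 days ago vs limit 60 → met
3. general liability coverage $4,700,000 ≥ $4,700,000 → met
4. condition 'runs mobile/traveling rides' does not hold → requirement n/a → met
5. third-party ride inspection 76 days ago vs limit 60 → not met
6. rides operating with open deficiencies 1 ≤ 2 → met
7. incidents reportable in the past year 2 ≤ 3 → met
Not met: 2 of 7

2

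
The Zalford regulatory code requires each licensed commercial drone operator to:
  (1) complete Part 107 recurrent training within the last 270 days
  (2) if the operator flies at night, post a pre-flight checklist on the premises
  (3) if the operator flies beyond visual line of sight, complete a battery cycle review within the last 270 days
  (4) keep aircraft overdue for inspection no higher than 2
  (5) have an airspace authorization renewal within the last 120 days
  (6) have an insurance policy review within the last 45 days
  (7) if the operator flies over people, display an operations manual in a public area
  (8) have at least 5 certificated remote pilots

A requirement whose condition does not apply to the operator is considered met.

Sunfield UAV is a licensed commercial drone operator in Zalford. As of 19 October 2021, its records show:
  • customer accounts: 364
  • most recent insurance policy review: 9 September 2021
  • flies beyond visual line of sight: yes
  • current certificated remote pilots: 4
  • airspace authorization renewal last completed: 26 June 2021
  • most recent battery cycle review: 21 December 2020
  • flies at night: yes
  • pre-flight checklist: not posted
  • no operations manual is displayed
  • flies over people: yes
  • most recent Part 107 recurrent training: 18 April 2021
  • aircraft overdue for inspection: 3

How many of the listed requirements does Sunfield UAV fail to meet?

5

1. Part 107 recurrent training 184 days ago vs limit 270 → met
2. condition 'flies at night' holds; pre-flight checklist absent → not met
3. condition 'flies beyond visual line of sight' holds; battery cycle review 302 days ago vs limit 270 → not met
4. aircraft overdue for inspection 3 > 2 → not met
5. airspace authorization renewal 115 days ago vs limit 120 → met
6. insurance policy review 40 days ago vs limit 45 → met
7. condition 'flies over people' holds; operations manual absent → not met
8. certificated remote pilots 4 < 5 → not met
Not met: 5 of 8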